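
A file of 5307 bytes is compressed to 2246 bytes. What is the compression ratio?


Ratio = original / compressed = 5307 / 2246 = 2.3629

2.3629


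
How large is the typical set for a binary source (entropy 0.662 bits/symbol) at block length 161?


log2|A_typical| = nH = 161 * 0.662 = 106.582, so |A_typical| ~ 2^106.582 = 1.214e+32

1.214e+32


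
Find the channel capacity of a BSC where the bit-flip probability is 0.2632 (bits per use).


H(p) = -p*log2(p) - (1-p)*log2(1-p) = -0.2632*log2(0.2632) - 0.7368*log2(0.7368) = 0.506862 + 0.324675 = 0.8315. C = 1 - H(p) = 1 - 0.8315 = 0.1685

0.1685 bits


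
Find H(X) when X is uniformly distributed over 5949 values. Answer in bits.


H = log2(n) = log2(5949) = 12.5384

12.5384 bits


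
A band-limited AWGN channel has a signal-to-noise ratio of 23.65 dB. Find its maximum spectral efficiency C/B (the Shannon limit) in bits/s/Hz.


SNR_linear = 10^(23.65/10) = 231.7395; C/B = log2(1 + SNR_linear) = log2(1 + 231.7395) = 7.8626

7.8626 bits/s/Hz


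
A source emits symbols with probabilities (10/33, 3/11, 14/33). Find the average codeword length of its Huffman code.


Huffman construction (repeatedly merge the two least-probable nodes; each merge adds 1 bit to every symbol beneath it): 3/11 + 10/33 = 19/33; 14/33 + 19/33 = 1. Resulting codeword lengths (in the order the probabilities were given): (2, 2, 1). L_avg = sum(p_i * l_i) = 10/33*2 + 3/11*2 + 14/33*1 = 52/33 = 1.5758

1.5758 bits


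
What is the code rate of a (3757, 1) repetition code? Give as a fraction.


Rate = k/n = 1/3757

1/3757


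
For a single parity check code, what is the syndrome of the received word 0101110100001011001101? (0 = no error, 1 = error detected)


Syndrome = XOR of all bits = 0 XOR 1 XOR 0 XOR 1 XOR 1 XOR 1 XOR 0 XOR 1 XOR 0 XOR 0 XOR 0 XOR 0 XOR 1 XOR 0 XOR 1 XOR 1 XOR 0 XOR 0 XOR 1 XOR 1 XOR 0 XOR 1 = 1

1


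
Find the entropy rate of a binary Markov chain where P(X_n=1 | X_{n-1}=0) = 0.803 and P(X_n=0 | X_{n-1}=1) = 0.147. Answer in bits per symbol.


Stationary distribution: pi_0 = p10/(p01+p10) = 0.1547, pi_1 = 0.8453. Entropy rate H' = pi_0*H(p01) + pi_1*H(p10) = 0.1547*0.7159 + 0.8453*0.6023 = 0.6199

0.6199 bits/symbol


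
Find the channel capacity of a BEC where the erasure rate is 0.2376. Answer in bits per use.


C = 1 - epsilon = 1 - 0.2376 = 0.7624

0.7624 bits


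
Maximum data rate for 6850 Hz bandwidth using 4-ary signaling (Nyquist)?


Rate = 2 * B * log2(M) = 2 * 6850 * 2.0 = 27400.0

27400.0 bps


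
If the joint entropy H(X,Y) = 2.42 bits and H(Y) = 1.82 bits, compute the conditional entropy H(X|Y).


H(X|Y) = H(X,Y) - H(Y) = 2.42 - 1.82 = 0.6

0.6 bits


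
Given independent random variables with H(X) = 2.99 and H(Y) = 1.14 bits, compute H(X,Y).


For independent variables, H(X,Y) = H(X) + H(Y) = 2.99 + 1.14 = 4.13

4.13 bits


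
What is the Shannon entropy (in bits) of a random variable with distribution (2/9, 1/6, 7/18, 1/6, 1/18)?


H = -sum(p_i * log2(p_i)). Terms: -(2/9)*log2(2/9) = 0.482206; -(1/6)*log2(1/6) = 0.430827; -(7/18)*log2(7/18) = 0.529888; -(1/6)*log2(1/6) = 0.430827; -(1/18)*log2(1/18) = 0.231663. H = 0.482206 + 0.430827 + 0.529888 + 0.430827 + 0.231663 = 2.1054

2.1054 bits


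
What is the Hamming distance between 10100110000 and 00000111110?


Count differing positions: ^ . ^ . . . . ^ ^ ^ . = 5 differences

5


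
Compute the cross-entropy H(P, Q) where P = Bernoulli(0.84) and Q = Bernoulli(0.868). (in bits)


H(P,Q) = -p*log2(q) - (1-p)*log2(1-q). -0.84*log2(0.868) = 0.171556; -0.16*log2(0.132) = 0.467422. H(P,Q) = 0.171556 + 0.467422 = 0.639

0.639 bits


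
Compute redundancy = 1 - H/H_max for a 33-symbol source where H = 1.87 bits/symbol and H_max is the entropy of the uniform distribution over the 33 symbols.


H_max = log2(K) = log2(33) = 5.0444 bits/symbol. Redundancy = 1 - H/H_max = 1 - 1.87/5.0444 = 1 - 0.3707 = 0.6293

0.6293


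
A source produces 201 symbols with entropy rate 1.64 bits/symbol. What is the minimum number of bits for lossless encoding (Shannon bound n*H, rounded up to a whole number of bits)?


Minimum bits >= n * H = 201 * 1.64 = 329.64, rounded up to a whole number of bits = 330

330 bits


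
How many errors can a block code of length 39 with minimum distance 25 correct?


Correction capability = floor((d-1)/2) = floor((25-1)/2) = 12

12 errors


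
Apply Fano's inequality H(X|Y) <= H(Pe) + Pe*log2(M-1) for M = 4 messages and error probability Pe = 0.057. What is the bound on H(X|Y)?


H(Pe) = -Pe*log2(Pe) - (1-Pe)*log2(1-Pe) = -0.057*log2(0.057) - 0.943*log2(0.943) = 0.235575 + 0.079844 = 0.3154. Pe*log2(M-1) = 0.057*log2(3) = 0.090343. Bound = H(Pe) + Pe*log2(M-1) = 0.235575 + 0.079844 + 0.090343 = 0.4058

0.4058 bits


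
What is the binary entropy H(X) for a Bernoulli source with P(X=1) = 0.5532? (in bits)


H = -p*log2(p) - (1-p)*log2(1-p). -0.5532*log2(0.5532) = 0.472503; -0.4468*log2(0.4468) = 0.519315. H = 0.472503 + 0.519315 = 0.9918

0.9918 bits


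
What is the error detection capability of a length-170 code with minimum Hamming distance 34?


Detection capability = d_min - 1 = 34 - 1 = 33

33 errors


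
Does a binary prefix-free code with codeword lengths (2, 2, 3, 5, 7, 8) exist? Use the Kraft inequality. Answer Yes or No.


Kraft sum = sum(2^(-l_i)) = 0.668, need <= 1. Result: satisfied (a binary prefix-free code with these lengths exists)

Yes


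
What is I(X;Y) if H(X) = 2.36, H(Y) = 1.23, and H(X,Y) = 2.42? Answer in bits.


I(X;Y) = H(X) + H(Y) - H(X,Y) = 2.36 + 1.23 - 2.42 = 1.17

1.17 bits


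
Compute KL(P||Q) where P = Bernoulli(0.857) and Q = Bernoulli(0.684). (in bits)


KL = p*log2(p/q) + (1-p)*log2((1-p)/(1-q)) = 0.857*log2(0.857/0.684) + 0.143*log2(0.143/0.316) = 0.1152

0.1152 bits


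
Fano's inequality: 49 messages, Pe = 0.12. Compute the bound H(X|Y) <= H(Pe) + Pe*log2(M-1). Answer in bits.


H(Pe) = -Pe*log2(Pe) - (1-Pe)*log2(1-Pe) = -0.12*log2(0.12) - 0.88*log2(0.88) = 0.367067 + 0.162294 = 0.5294. Pe*log2(M-1) = 0.12*log2(48) = 0.670196. Bound = H(Pe) + Pe*log2(M-1) = 0.367067 + 0.162294 + 0.670196 = 1.1996

1.1996 bits


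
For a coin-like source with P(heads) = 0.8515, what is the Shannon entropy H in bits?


H = -p*log2(p) - (1-p)*log2(1-p). -0.8515*log2(0.8515) = 0.197481; -0.1485*log2(0.1485) = 0.408593. H = 0.197481 + 0.408593 = 0.6061

0.6061 bits


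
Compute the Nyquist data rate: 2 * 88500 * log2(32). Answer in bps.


Rate = 2 * B * log2(M) = 2 * 88500 * 5.0 = 885000.0

885000.0 bps


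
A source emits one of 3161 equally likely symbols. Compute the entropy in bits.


H = log2(n) = log2(3161) = 11.6262

11.6262 bits


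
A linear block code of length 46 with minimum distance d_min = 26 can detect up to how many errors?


Detection capability = d_min - 1 = 26 - 1 = 25

25 errors


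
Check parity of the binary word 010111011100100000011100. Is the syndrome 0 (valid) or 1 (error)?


Syndrome = XOR of all bits = 0 XOR 1 XOR 0 XOR 1 XOR 1 XOR 1 XOR 0 XOR 1 XOR 1 XOR 1 XOR 0 XOR 0 XOR 1 XOR 0 XOR 0 XOR 0 XOR 0 XOR 0 XOR 0 XOR 1 XOR 1 XOR 1 XOR 0 XOR 0 = 1

1


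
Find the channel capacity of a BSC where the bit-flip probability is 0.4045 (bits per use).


H(p) = -p*log2(p) - (1-p)*log2(1-p) = -0.4045*log2(0.4045) - 0.5955*log2(0.5955) = 0.528191 + 0.445331 = 0.9735. C = 1 - H(p) = 1 - 0.9735 = 0.0265

0.0265 bits


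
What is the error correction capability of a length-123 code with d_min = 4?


Correction capability = floor((d-1)/2) = floor((4-1)/2) = 1

1 errors


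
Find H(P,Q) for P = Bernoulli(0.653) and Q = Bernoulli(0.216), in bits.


H(P,Q) = -p*log2(q) - (1-p)*log2(1-q). -0.653*log2(0.216) = 1.443716; -0.347*log2(0.784) = 0.121823. H(P,Q) = 1.443716 + 0.121823 = 1.5655

1.5655 bits


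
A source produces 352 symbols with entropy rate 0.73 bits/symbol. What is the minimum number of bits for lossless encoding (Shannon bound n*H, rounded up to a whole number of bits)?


Minimum bits >= n * H = 352 * 0.73 = 256.96, rounded up to a whole number of bits = 257

257 bits


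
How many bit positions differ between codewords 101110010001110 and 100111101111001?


Count differing positions: . . ^ . . ^ ^ ^ ^ ^ ^ . ^ ^ ^ = 10 differences

10


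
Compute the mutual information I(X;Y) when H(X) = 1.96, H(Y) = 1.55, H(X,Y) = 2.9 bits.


I(X;Y) = H(X) + H(Y) - H(X,Y) = 1.96 + 1.55 - 2.9 = 0.61

0.61 bits


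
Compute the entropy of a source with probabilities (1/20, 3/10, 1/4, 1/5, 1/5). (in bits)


H = -sum(p_i * log2(p_i)). Terms: -(1/20)*log2(1/20) = 0.216096; -(3/10)*log2(3/10) = 0.521090; -(1/4)*log2(1/4) = 0.500000; -(1/5)*log2(1/5) = 0.464386; -(1/5)*log2(1/5) = 0.464386. H = 0.216096 + 0.521090 + 0.500000 + 0.464386 + 0.464386 = 2.166

2.166 bits


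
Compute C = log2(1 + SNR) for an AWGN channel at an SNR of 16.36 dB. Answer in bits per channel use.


SNR_linear = 10^(16.36/10) = 43.2514; C = log2(1 + SNR_linear) = log2(1 + 43.2514) = 5.4677

5.4677 bits/channel use


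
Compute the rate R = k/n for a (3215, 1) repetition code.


Rate = k/n = 1/3215

1/3215


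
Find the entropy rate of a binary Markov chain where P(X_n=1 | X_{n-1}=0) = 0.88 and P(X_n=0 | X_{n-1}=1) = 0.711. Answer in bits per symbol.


Stationary distribution: pi_0 = p10/(p01+p10) = 0.4469, pi_1 = 0.5531. Entropy rate H' = pi_0*H(p01) + pi_1*H(p10) = 0.4469*0.5294 + 0.5531*0.8674 = 0.7163

0.7163 bits/symbol


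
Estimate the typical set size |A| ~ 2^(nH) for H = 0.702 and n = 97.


log2|A_typical| = nH = 97 * 0.702 = 68.094, so |A_typical| ~ 2^68.094 = 3.150e+20

3.150e+20


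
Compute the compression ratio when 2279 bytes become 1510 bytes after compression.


Ratio = original / compressed = 2279 / 1510 = 1.5093

1.5093


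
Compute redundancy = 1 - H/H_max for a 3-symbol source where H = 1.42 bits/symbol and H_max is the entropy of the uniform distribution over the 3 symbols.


H_max = log2(K) = log2(3) = 1.585 bits/symbol. Redundancy = 1 - H/H_max = 1 - 1.42/1.585 = 1 - 0.8959 = 0.1041

0.1041


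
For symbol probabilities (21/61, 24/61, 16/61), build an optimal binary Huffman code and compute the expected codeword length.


Huffman construction (repeatedly merge the two least-probable nodes; each merge adds 1 bit to every symbol beneath it): 16/61 + 21/61 = 37/61; 24/61 + 37/61 = 1. Resulting codeword lengths (in the order the probabilities were given): (2, 1, 2). L_avg = sum(p_i * l_i) = 21/61*2 + 24/61*1 + 16/61*2 = 98/61 = 1.6066

1.6066 bits


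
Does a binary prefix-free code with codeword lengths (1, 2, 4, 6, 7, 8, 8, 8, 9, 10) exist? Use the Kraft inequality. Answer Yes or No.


Kraft sum = sum(2^(-l_i)) = 0.8506, need <= 1. Result: satisfied (a binary prefix-free code with these lengths exists)

Yes


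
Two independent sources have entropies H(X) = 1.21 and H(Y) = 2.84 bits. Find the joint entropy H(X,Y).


For independent variables, H(X,Y) = H(X) + H(Y) = 1.21 + 2.84 = 4.05

4.05 bits


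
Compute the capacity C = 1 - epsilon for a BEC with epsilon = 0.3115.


C = 1 - epsilon = 1 - 0.3115 = 0.6885

0.6885 bits


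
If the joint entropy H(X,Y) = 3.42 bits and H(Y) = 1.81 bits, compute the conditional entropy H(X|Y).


H(X|Y) = H(X,Y) - H(Y) = 3.42 - 1.81 = 1.61

1.61 bits


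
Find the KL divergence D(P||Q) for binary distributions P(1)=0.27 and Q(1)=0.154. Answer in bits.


KL = p*log2(p/q) + (1-p)*log2((1-p)/(1-q)) = 0.27*log2(0.27/0.154) + 0.73*log2(0.73/0.846) = 0.0634

0.0634 bits


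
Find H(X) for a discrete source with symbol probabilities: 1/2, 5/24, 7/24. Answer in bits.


H = -sum(p_i * log2(p_i)). Terms: -(1/2)*log2(1/2) = 0.500000; -(5/24)*log2(5/24) = 0.471466; -(7/24)*log2(7/24) = 0.518469. H = 0.500000 + 0.471466 + 0.518469 = 1.4899

1.4899 bits


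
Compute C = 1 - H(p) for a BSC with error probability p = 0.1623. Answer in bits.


H(p) = -p*log2(p) - (1-p)*log2(1-p) = -0.1623*log2(0.1623) - 0.8377*log2(0.8377) = 0.425756 + 0.214028 = 0.6398. C = 1 - H(p) = 1 - 0.6398 = 0.3602

0.3602 bits


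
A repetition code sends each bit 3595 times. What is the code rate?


Rate = k/n = 1/3595

1/3595


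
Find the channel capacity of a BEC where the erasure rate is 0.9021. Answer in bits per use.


C = 1 - epsilon = 1 - 0.9021 = 0.0979

0.0979 bits


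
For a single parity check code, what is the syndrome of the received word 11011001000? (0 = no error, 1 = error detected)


Syndrome = XOR of all bits = 1 XOR 1 XOR 0 XOR 1 XOR 1 XOR 0 XOR 0 XOR 1 XOR 0 XOR 0 XOR 0 = 1

1


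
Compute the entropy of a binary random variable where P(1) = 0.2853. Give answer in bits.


H = -p*log2(p) - (1-p)*log2(1-p). -0.2853*log2(0.2853) = 0.516236; -0.7147*log2(0.7147) = 0.346337. H = 0.516236 + 0.346337 = 0.8626

0.8626 bits


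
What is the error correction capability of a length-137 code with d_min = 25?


Correction capability = floor((d-1)/2) = floor((25-1)/2) = 12

12 errors


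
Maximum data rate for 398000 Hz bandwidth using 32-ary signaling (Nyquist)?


Rate = 2 * B * log2(M) = 2 * 398000 * 5.0 = 3980000.0

3980000.0 bps


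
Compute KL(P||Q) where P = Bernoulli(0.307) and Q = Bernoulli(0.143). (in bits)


KL = p*log2(p/q) + (1-p)*log2((1-p)/(1-q)) = 0.307*log2(0.307/0.143) + 0.693*log2(0.693/0.857) = 0.126

0.126 bits


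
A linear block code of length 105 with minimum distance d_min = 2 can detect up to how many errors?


Detection capability = d_min - 1 = 2 - 1 = 1

1 errors


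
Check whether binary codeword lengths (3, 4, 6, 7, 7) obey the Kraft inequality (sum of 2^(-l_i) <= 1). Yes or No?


Kraft sum = sum(2^(-l_i)) = 0.2188, need <= 1. Result: satisfied (a binary prefix-free code with these lengths exists)

Yes


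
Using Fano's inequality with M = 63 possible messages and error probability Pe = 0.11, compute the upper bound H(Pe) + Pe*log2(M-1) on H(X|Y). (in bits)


H(Pe) = -Pe*log2(Pe) - (1-Pe)*log2(1-Pe) = -0.11*log2(0.11) - 0.89*log2(0.89) = 0.350287 + 0.149629 = 0.4999. Pe*log2(M-1) = 0.11*log2(62) = 0.654962. Bound = H(Pe) + Pe*log2(M-1) = 0.350287 + 0.149629 + 0.654962 = 1.1549

1.1549 bits


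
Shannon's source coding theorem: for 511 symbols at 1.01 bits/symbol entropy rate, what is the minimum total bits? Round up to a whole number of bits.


Minimum bits >= n * H = 511 * 1.01 = 516.11, rounded up to a whole number of bits = 517

517 bits


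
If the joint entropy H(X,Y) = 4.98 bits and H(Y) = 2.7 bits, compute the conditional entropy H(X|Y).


H(X|Y) = H(X,Y) - H(Y) = 4.98 - 2.7 = 2.28

2.28 bits


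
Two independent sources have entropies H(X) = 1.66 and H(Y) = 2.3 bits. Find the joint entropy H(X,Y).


For independent variables, H(X,Y) = H(X) + H(Y) = 1.66 + 2.3 = 3.96

3.96 bits


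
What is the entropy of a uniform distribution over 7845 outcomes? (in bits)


H = log2(n) = log2(7845) = 12.9376

12.9376 bits


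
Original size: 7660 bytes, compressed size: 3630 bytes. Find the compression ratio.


Ratio = original / compressed = 7660 / 3630 = 2.1102

2.1102


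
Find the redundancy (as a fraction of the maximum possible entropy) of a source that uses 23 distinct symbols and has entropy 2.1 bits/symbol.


H_max = log2(K) = log2(23) = 4.5236 bits/symbol. Redundancy = 1 - H/H_max = 1 - 2.1/4.5236 = 1 - 0.4642 = 0.5358

0.5358


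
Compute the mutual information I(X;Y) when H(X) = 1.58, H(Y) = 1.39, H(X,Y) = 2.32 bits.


I(X;Y) = H(X) + H(Y) - H(X,Y) = 1.58 + 1.39 - 2.32 = 0.65

0.65 bits


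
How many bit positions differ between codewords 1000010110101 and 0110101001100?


Count differing positions: ^ ^ ^ . ^ ^ ^ ^ ^ ^ . . ^ = 10 differences

10


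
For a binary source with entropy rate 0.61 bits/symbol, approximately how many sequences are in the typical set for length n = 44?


log2|A_typical| = nH = 44 * 0.61 = 26.84, so |A_typical| ~ 2^26.84 = 1.201e+08

1.201e+08


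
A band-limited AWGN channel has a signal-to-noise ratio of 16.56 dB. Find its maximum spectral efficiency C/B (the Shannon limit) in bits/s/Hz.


SNR_linear = 10^(16.56/10) = 45.2898; C/B = log2(1 + SNR_linear) = log2(1 + 45.2898) = 5.5326

5.5326 bits/s/Hz


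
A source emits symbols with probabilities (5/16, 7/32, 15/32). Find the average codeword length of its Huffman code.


Huffman construction (repeatedly merge the two least-probable nodes; each merge adds 1 bit to every symbol beneath it): 7/32 + 5/16 = 17/32; 15/32 + 17/32 = 1. Resulting codeword lengths (in the order the probabilities were given): (2, 2, 1). L_avg = sum(p_i * l_i) = 5/16*2 + 7/32*2 + 15/32*1 = 49/32 = 1.5312

1.5312 bits


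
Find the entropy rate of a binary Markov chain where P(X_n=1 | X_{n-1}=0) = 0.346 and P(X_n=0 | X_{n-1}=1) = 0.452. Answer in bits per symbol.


Stationary distribution: pi_0 = p10/(p01+p10) = 0.5664, pi_1 = 0.4336. Entropy rate H' = pi_0*H(p01) + pi_1*H(p10) = 0.5664*0.9304 + 0.4336*0.9933 = 0.9577

0.9577 bits/symbol


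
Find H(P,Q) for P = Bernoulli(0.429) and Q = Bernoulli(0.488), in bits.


H(P,Q) = -p*log2(q) - (1-p)*log2(1-q). -0.429*log2(0.488) = 0.444035; -0.571*log2(0.512) = 0.551463. H(P,Q) = 0.444035 + 0.551463 = 0.9955

0.9955 bits


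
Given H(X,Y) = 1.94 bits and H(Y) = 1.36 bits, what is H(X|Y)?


H(X|Y) = H(X,Y) - H(Y) = 1.94 - 1.36 = 0.58

0.58 bits


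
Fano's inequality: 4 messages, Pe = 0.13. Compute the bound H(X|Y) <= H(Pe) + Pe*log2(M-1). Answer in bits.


H(Pe) = -Pe*log2(Pe) - (1-Pe)*log2(1-Pe) = -0.13*log2(0.13) - 0.87*log2(0.87) = 0.382644 + 0.174794 = 0.5574. Pe*log2(M-1) = 0.13*log2(3) = 0.206045. Bound = H(Pe) + Pe*log2(M-1) = 0.382644 + 0.174794 + 0.206045 = 0.7635

0.7635 bits


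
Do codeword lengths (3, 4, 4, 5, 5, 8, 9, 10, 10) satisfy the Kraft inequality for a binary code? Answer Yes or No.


Kraft sum = sum(2^(-l_i)) = 0.3203, need <= 1. Result: satisfied (a binary prefix-free code with these lengths exists)

Yes


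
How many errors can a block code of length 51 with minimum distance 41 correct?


Correction capability = floor((d-1)/2) = floor((41-1)/2) = 20

20 errors


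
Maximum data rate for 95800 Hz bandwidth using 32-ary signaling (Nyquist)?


Rate = 2 * B * log2(M) = 2 * 95800 * 5.0 = 958000.0

958000.0 bps


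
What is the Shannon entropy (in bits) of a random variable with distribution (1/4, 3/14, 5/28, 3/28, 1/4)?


H = -sum(p_i * log2(p_i)). Terms: -(1/4)*log2(1/4) = 0.500000; -(3/14)*log2(3/14) = 0.476227; -(5/28)*log2(5/28) = 0.443826; -(3/28)*log2(3/28) = 0.345256; -(1/4)*log2(1/4) = 0.500000. H = 0.500000 + 0.476227 + 0.443826 + 0.345256 + 0.500000 = 2.2653

2.2653 bits


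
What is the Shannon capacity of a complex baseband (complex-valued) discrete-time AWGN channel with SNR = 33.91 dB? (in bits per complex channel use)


SNR_linear = 10^(33.91/10) = 2460.3676; C = log2(1 + SNR_linear) = log2(1 + 2460.3676) = 11.2652

11.2652 bits/channel use


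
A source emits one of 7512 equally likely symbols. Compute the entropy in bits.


H = log2(n) = log2(7512) = 12.875

12.875 bits


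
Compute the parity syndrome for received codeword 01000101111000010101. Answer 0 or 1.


Syndrome = XOR of all bits = 0 XOR 1 XOR 0 XOR 0 XOR 0 XOR 1 XOR 0 XOR 1 XOR 1 XOR 1 XOR 1 XOR 0 XOR 0 XOR 0 XOR 0 XOR 1 XOR 0 XOR 1 XOR 0 XOR 1 = 1

1


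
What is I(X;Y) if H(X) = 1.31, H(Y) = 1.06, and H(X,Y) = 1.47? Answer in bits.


I(X;Y) = H(X) + H(Y) - H(X,Y) = 1.31 + 1.06 - 1.47 = 0.9

0.9 bits


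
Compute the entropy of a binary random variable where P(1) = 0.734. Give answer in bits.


H = -p*log2(p) - (1-p)*log2(1-p). -0.734*log2(0.734) = 0.327473; -0.266*log2(0.266) = 0.508193. H = 0.327473 + 0.508193 = 0.8357

0.8357 bits


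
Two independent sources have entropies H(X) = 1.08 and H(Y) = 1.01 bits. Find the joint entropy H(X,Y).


For independent variables, H(X,Y) = H(X) + H(Y) = 1.08 + 1.01 = 2.09

2.09 bits


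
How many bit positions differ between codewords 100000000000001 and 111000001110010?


Count differing positions: . ^ ^ . . . . . ^ ^ ^ . . ^ ^ = 7 differences

7


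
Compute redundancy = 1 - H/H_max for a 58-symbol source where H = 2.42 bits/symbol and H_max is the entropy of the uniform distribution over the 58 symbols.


H_max = log2(K) = log2(58) = 5.858 bits/symbol. Redundancy = 1 - H/H_max = 1 - 2.42/5.858 = 1 - 0.4131 = 0.5869

0.5869


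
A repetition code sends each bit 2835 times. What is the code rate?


Rate = k/n = 1/2835

1/2835


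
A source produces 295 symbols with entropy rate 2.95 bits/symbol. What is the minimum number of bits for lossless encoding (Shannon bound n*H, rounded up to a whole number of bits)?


Minimum bits >= n * H = 295 * 2.95 = 870.25, rounded up to a whole number of bits = 871

871 bits


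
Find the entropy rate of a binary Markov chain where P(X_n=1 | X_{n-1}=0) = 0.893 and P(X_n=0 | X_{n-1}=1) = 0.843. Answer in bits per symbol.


Stationary distribution: pi_0 = p10/(p01+p10) = 0.4856, pi_1 = 0.5144. Entropy rate H' = pi_0*H(p01) + pi_1*H(p10) = 0.4856*0.4908 + 0.5144*0.6271 = 0.5609

0.5609 bits/symbol


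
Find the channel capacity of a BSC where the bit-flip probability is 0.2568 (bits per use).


H(p) = -p*log2(p) - (1-p)*log2(1-p) = -0.2568*log2(0.2568) - 0.7432*log2(0.7432) = 0.503657 + 0.318222 = 0.8219. C = 1 - H(p) = 1 - 0.8219 = 0.1781

0.1781 bits


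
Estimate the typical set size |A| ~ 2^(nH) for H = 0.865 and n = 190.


log2|A_typical| = nH = 190 * 0.865 = 164.35, so |A_typical| ~ 2^164.35 = 2.980e+49

2.980e+49


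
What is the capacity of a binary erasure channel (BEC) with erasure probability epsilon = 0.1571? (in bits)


C = 1 - epsilon = 1 - 0.1571 = 0.8429

0.8429 bits


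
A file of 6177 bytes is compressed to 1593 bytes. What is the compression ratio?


Ratio = original / compressed = 6177 / 1593 = 3.8776

3.8776


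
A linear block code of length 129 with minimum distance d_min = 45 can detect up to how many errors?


Detection capability = d_min - 1 = 45 - 1 = 44

44 errors


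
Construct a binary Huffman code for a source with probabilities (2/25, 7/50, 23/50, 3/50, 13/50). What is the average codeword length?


Huffman construction (repeatedly merge the two least-probable nodes; each merge adds 1 bit to every symbol beneath it): 3/50 + 2/25 = 7/50; 7/50 + 7/50 = 7/25; 13/50 + 7/25 = 27/50; 23/50 + 27/50 = 1. Resulting codeword lengths (in the order the probabilities were given): (4, 3, 1, 4, 2). L_avg = sum(p_i * l_i) = 2/25*4 + 7/50*3 + 23/50*1 + 3/50*4 + 13/50*2 = 49/25 = 1.96

1.96 bits


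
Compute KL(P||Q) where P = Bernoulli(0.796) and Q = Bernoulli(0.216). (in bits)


KL = p*log2(p/q) + (1-p)*log2((1-p)/(1-q)) = 0.796*log2(0.796/0.216) + 0.204*log2(0.204/0.784) = 1.1016

1.1016 bits


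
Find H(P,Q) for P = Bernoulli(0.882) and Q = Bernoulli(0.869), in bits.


H(P,Q) = -p*log2(q) - (1-p)*log2(1-q). -0.882*log2(0.869) = 0.178668; -0.118*log2(0.131) = 0.346019. H(P,Q) = 0.178668 + 0.346019 = 0.5247

0.5247 bits


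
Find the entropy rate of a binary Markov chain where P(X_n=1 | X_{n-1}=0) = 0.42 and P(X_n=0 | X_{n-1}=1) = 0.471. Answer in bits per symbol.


Stationary distribution: pi_0 = p10/(p01+p10) = 0.5286, pi_1 = 0.4714. Entropy rate H' = pi_0*H(p01) + pi_1*H(p10) = 0.5286*0.9815 + 0.4714*0.9976 = 0.9891

0.9891 bits/symbol


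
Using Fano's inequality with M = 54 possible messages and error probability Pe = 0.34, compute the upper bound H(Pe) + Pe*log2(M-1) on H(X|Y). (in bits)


H(Pe) = -Pe*log2(Pe) - (1-Pe)*log2(1-Pe) = -0.34*log2(0.34) - 0.66*log2(0.66) = 0.529174 + 0.395645 = 0.9248. Pe*log2(M-1) = 0.34*log2(53) = 1.947493. Bound = H(Pe) + Pe*log2(M-1) = 0.529174 + 0.395645 + 1.947493 = 2.8723

2.8723 bits


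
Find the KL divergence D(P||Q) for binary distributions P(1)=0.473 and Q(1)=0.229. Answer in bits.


KL = p*log2(p/q) + (1-p)*log2((1-p)/(1-q)) = 0.473*log2(0.473/0.229) + 0.527*log2(0.527/0.771) = 0.2057

0.2057 bits


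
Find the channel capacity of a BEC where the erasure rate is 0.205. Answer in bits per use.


C = 1 - epsilon = 1 - 0.205 = 0.795

0.795 bits


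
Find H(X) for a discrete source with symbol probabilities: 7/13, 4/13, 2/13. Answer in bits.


H = -sum(p_i * log2(p_i)). Terms: -(7/13)*log2(7/13) = 0.480892; -(4/13)*log2(4/13) = 0.523212; -(2/13)*log2(2/13) = 0.415452. H = 0.480892 + 0.523212 + 0.415452 = 1.4196

1.4196 bits


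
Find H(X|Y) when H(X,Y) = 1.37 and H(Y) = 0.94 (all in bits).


H(X|Y) = H(X,Y) - H(Y) = 1.37 - 0.94 = 0.43

0.43 bits


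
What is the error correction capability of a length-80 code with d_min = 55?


Correction capability = floor((d-1)/2) = floor((55-1)/2) = 27

27 errors


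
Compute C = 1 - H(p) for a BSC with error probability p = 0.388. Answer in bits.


H(p) = -p*log2(p) - (1-p)*log2(1-p) = -0.388*log2(0.388) - 0.612*log2(0.612) = 0.529958 + 0.433539 = 0.9635. C = 1 - H(p) = 1 - 0.9635 = 0.0365

0.0365 bits


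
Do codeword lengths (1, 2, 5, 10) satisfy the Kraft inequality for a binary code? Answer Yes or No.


Kraft sum = sum(2^(-l_i)) = 0.7822, need <= 1. Result: satisfied (a binary prefix-free code with these lengths exists)

Yes


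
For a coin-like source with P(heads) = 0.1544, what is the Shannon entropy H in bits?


H = -p*log2(p) - (1-p)*log2(1-p). -0.1544*log2(0.1544) = 0.416147; -0.8456*log2(0.8456) = 0.204595. H = 0.416147 + 0.204595 = 0.6207

0.6207 bits


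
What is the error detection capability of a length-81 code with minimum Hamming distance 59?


Detection capability = d_min - 1 = 59 - 1 = 58

58 errors


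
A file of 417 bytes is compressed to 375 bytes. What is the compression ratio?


Ratio = original / compressed = 417 / 375 = 1.112

1.112


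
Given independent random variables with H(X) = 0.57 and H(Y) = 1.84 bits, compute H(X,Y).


For independent variables, H(X,Y) = H(X) + H(Y) = 0.57 + 1.84 = 2.41

2.41 bits


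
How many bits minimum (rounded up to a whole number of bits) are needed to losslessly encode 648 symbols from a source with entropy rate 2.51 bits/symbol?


Minimum bits >= n * H = 648 * 2.51 = 1626.48, rounded up to a whole number of bits = 1627

1627 bits


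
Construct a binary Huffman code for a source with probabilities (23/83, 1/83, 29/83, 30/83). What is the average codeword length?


Huffman construction (repeatedly merge the two least-probable nodes; each merge adds 1 bit to every symbol beneath it): 1/83 + 23/83 = 24/83; 24/83 + 29/83 = 53/83; 30/83 + 53/83 = 1. Resulting codeword lengths (in the order the probabilities were given): (3, 3, 2, 1). L_avg = sum(p_i * l_i) = 23/83*3 + 1/83*3 + 29/83*2 + 30/83*1 = 160/83 = 1.9277

1.9277 bits


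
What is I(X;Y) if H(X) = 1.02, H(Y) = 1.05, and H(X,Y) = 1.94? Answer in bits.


I(X;Y) = H(X) + H(Y) - H(X,Y) = 1.02 + 1.05 - 1.94 = 0.13

0.13 bits


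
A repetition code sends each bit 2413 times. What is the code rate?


Rate = k/n = 1/2413

1/2413


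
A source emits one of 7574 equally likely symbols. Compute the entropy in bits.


H = log2(n) = log2(7574) = 12.8868

12.8868 bits


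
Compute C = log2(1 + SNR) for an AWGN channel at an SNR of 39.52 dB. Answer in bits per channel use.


SNR_linear = 10^(39.52/10) = 8953.6477; C = log2(1 + SNR_linear) = log2(1 + 8953.6477) = 13.1284

13.1284 bits/channel use


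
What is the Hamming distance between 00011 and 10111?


Count differing positions: ^ . ^ . . = 2 differences

2


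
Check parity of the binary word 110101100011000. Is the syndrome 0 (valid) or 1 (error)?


Syndrome = XOR of all bits = 1 XOR 1 XOR 0 XOR 1 XOR 0 XOR 1 XOR 1 XOR 0 XOR 0 XOR 0 XOR 1 XOR 1 XOR 0 XOR 0 XOR 0 = 1

1


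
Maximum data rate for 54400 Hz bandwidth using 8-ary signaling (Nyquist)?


Rate = 2 * B * log2(M) = 2 * 54400 * 3.0 = 326400.0

326400.0 bps


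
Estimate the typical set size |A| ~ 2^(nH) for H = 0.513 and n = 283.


log2|A_typical| = nH = 283 * 0.513 = 145.179, so |A_typical| ~ 2^145.179 = 5.049e+43

5.049e+43


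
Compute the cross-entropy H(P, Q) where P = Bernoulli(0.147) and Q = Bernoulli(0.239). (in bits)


H(P,Q) = -p*log2(q) - (1-p)*log2(1-q). -0.147*log2(0.239) = 0.303543; -0.853*log2(0.761) = 0.336109. H(P,Q) = 0.303543 + 0.336109 = 0.6397

0.6397 bits


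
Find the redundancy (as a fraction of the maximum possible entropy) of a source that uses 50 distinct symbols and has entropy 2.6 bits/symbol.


H_max = log2(K) = log2(50) = 5.6439 bits/symbol. Redundancy = 1 - H/H_max = 1 - 2.6/5.6439 = 1 - 0.4607 = 0.5393

0.5393


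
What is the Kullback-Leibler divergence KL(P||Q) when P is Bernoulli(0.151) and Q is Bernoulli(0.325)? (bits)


KL = p*log2(p/q) + (1-p)*log2((1-p)/(1-q)) = 0.151*log2(0.151/0.325) + 0.849*log2(0.849/0.675) = 0.1139

0.1139 bits


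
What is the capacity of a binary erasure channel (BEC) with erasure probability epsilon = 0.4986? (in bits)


C = 1 - epsilon = 1 - 0.4986 = 0.5014

0.5014 bits


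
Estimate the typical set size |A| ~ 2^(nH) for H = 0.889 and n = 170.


log2|A_typical| = nH = 170 * 0.889 = 151.13, so |A_typical| ~ 2^151.13 = 3.124e+45

3.124e+45


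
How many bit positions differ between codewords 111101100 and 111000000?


Count differing positions: . . . ^ . ^ ^ . . = 3 differences

3


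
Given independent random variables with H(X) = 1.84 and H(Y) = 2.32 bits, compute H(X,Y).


For independent variables, H(X,Y) = H(X) + H(Y) = 1.84 + 2.32 = 4.16

4.16 bits


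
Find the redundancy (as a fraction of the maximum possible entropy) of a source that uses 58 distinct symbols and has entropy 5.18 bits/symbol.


H_max = log2(K) = log2(58) = 5.858 bits/symbol. Redundancy = 1 - H/H_max = 1 - 5.18/5.858 = 1 - 0.8843 = 0.1157

0.1157


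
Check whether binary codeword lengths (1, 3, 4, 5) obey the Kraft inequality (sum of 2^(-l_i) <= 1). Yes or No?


Kraft sum = sum(2^(-l_i)) = 0.7188, need <= 1. Result: satisfied (a binary prefix-free code with these lengths exists)

Yes


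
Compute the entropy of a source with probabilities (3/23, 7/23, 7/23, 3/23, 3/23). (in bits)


H = -sum(p_i * log2(p_i)). Terms: -(3/23)*log2(3/23) = 0.383296; -(7/23)*log2(7/23) = 0.522324; -(7/23)*log2(7/23) = 0.522324; -(3/23)*log2(3/23) = 0.383296; -(3/23)*log2(3/23) = 0.383296. H = 0.383296 + 0.522324 + 0.522324 + 0.383296 + 0.383296 = 2.1945

2.1945 bits


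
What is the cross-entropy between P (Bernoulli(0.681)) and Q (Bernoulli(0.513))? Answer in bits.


H(P,Q) = -p*log2(q) - (1-p)*log2(1-q). -0.681*log2(0.513) = 0.655782; -0.319*log2(0.487) = 0.331124. H(P,Q) = 0.655782 + 0.331124 = 0.9869

0.9869 bits


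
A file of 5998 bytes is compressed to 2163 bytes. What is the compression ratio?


Ratio = original / compressed = 5998 / 2163 = 2.773

2.773


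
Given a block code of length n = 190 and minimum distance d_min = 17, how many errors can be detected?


Detection capability = d_min - 1 = 17 - 1 = 16

16 errors


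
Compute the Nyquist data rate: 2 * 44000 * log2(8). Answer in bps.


Rate = 2 * B * log2(M) = 2 * 44000 * 3.0 = 264000.0

264000.0 bps


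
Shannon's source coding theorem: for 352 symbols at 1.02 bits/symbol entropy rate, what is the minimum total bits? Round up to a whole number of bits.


Minimum bits >= n * H = 352 * 1.02 = 359.04, rounded up to a whole number of bits = 360

360 bits


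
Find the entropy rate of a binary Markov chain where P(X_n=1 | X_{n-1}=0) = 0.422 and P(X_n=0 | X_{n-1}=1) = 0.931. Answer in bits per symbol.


Stationary distribution: pi_0 = p10/(p01+p10) = 0.6881, pi_1 = 0.3119. Entropy rate H' = pi_0*H(p01) + pi_1*H(p10) = 0.6881*0.9824 + 0.3119*0.3622 = 0.7889

0.7889 bits/symbol


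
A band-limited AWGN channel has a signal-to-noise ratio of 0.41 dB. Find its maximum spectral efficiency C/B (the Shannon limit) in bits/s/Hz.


SNR_linear = 10^(0.41/10) = 1.099; C/B = log2(1 + SNR_linear) = log2(1 + 1.099) = 1.0697

1.0697 bits/s/Hz


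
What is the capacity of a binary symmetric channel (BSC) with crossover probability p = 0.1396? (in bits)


H(p) = -p*log2(p) - (1-p)*log2(1-p) = -0.1396*log2(0.1396) - 0.8604*log2(0.8604) = 0.396552 + 0.186638 = 0.5832. C = 1 - H(p) = 1 - 0.5832 = 0.4168

0.4168 bits


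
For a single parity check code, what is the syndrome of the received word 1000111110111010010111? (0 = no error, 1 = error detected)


Syndrome = XOR of all bits = 1 XOR 0 XOR 0 XOR 0 XOR 1 XOR 1 XOR 1 XOR 1 XOR 1 XOR 0 XOR 1 XOR 1 XOR 1 XOR 0 XOR 1 XOR 0 XOR 0 XOR 1 XOR 0 XOR 1 XOR 1 XOR 1 = 0

0


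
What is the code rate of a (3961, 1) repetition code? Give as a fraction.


Rate = k/n = 1/3961

1/3961


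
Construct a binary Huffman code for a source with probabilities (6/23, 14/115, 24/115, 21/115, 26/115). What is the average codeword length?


Huffman construction (repeatedly merge the two least-probable nodes; each merge adds 1 bit to every symbol beneath it): 14/115 + 21/115 = 7/23; 24/115 + 26/115 = 10/23; 6/23 + 7/23 = 13/23; 10/23 + 13/23 = 1. Resulting codeword lengths (in the order the probabilities were given): (2, 3, 2, 3, 2). L_avg = sum(p_i * l_i) = 6/23*2 + 14/115*3 + 24/115*2 + 21/115*3 + 26/115*2 = 53/23 = 2.3043

2.3043 bits


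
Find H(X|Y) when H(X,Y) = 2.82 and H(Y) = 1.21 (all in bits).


H(X|Y) = H(X,Y) - H(Y) = 2.82 - 1.21 = 1.61

1.61 bits


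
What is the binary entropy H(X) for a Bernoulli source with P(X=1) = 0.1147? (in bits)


H = -p*log2(p) - (1-p)*log2(1-p). -0.1147*log2(0.1147) = 0.358330; -0.8853*log2(0.8853) = 0.155602. H = 0.358330 + 0.155602 = 0.5139

0.5139 bits


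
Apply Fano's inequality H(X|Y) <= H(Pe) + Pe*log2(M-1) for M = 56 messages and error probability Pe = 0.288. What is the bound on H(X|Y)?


H(Pe) = -Pe*log2(Pe) - (1-Pe)*log2(1-Pe) = -0.288*log2(0.288) - 0.712*log2(0.712) = 0.517207 + 0.348916 = 0.8661. Pe*log2(M-1) = 0.288*log2(55) = 1.665032. Bound = H(Pe) + Pe*log2(M-1) = 0.517207 + 0.348916 + 1.665032 = 2.5312

2.5312 bits


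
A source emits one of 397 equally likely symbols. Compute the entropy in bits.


H = log2(n) = log2(397) = 8.633

8.633 bits


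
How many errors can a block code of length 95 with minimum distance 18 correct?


Correction capability = floor((d-1)/2) = floor((18-1)/2) = 8

8 errors


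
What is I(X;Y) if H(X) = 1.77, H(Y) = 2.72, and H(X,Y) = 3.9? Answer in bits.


I(X;Y) = H(X) + H(Y) - H(X,Y) = 1.77 + 2.72 - 3.9 = 0.59

0.59 bits


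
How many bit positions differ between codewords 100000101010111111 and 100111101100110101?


Count differing positions: . . . ^ ^ ^ . . . ^ ^ . . . ^ . ^ . = 7 differences

7


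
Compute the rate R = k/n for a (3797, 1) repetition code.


Rate = k/n = 1/3797

1/3797


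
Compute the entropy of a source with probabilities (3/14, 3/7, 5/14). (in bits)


H = -sum(p_i * log2(p_i)). Terms: -(3/14)*log2(3/14) = 0.476227; -(3/7)*log2(3/7) = 0.523882; -(5/14)*log2(5/14) = 0.530510. H = 0.476227 + 0.523882 + 0.530510 = 1.5306

1.5306 bits


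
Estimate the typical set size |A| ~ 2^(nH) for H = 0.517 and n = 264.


log2|A_typical| = nH = 264 * 0.517 = 136.488, so |A_typical| ~ 2^136.488 = 1.222e+41

1.222e+41


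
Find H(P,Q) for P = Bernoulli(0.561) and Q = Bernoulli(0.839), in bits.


H(P,Q) = -p*log2(q) - (1-p)*log2(1-q). -0.561*log2(0.839) = 0.142077; -0.439*log2(0.161) = 1.156707. H(P,Q) = 0.142077 + 1.156707 = 1.2988

1.2988 bits


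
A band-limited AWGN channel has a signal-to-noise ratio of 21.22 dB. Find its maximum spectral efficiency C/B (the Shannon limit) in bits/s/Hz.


SNR_linear = 10^(21.22/10) = 132.4342; C/B = log2(1 + SNR_linear) = log2(1 + 132.4342) = 7.06

7.06 bits/s/Hz


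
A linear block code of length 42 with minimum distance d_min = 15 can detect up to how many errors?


Detection capability = d_min - 1 = 15 - 1 = 14

14 errors


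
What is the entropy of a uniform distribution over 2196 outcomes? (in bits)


H = log2(n) = log2(2196) = 11.1007

11.1007 bits


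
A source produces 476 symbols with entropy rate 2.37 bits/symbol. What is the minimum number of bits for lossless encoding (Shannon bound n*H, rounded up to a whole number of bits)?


Minimum bits >= n * H = 476 * 2.37 = 1128.12, rounded up to a whole number of bits = 1129

1129 bits


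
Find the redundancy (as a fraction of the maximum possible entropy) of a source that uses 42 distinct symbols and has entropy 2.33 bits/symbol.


H_max = log2(K) = log2(42) = 5.3923 bits/symbol. Redundancy = 1 - H/H_max = 1 - 2.33/5.3923 = 1 - 0.4321 = 0.5679

0.5679


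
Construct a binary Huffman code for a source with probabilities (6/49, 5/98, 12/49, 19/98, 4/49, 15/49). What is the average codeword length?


Huffman construction (repeatedly merge the two least-probable nodes; each merge adds 1 bit to every symbol beneath it): 5/98 + 4/49 = 13/98; 6/49 + 13/98 = 25/98; 19/98 + 12/49 = 43/98; 25/98 + 15/49 = 55/98; 43/98 + 55/98 = 1. Resulting codeword lengths (in the order the probabilities were given): (3, 4, 2, 2, 4, 2). L_avg = sum(p_i * l_i) = 6/49*3 + 5/98*4 + 12/49*2 + 19/98*2 + 4/49*4 + 15/49*2 = 117/49 = 2.3878

2.3878 bits


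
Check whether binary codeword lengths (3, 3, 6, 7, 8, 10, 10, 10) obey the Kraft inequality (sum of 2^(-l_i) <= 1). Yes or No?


Kraft sum = sum(2^(-l_i)) = 0.2803, need <= 1. Result: satisfied (a binary prefix-free code with these lengths exists)

Yes


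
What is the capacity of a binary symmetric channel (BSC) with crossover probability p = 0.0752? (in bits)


H(p) = -p*log2(p) - (1-p)*log2(1-p) = -0.0752*log2(0.0752) - 0.9248*log2(0.9248) = 0.280731 + 0.104305 = 0.385. C = 1 - H(p) = 1 - 0.385 = 0.615

0.615 bits


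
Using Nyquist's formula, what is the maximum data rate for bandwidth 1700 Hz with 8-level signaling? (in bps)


Rate = 2 * B * log2(M) = 2 * 1700 * 3.0 = 10200.0

10200.0 bps


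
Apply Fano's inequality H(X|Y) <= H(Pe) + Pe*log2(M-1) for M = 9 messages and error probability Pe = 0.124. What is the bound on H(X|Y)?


H(Pe) = -Pe*log2(Pe) - (1-Pe)*log2(1-Pe) = -0.124*log2(0.124) - 0.876*log2(0.876) = 0.373437 + 0.167314 = 0.5408. Pe*log2(M-1) = 0.124*log2(8) = 0.372000. Bound = H(Pe) + Pe*log2(M-1) = 0.373437 + 0.167314 + 0.372000 = 0.9128

0.9128 bits


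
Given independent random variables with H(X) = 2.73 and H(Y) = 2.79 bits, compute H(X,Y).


For independent variables, H(X,Y) = H(X) + H(Y) = 2.73 + 2.79 = 5.52

5.52 bits


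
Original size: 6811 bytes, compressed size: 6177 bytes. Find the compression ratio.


Ratio = original / compressed = 6811 / 6177 = 1.1026

1.1026


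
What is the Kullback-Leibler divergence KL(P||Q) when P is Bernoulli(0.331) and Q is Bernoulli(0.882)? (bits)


KL = p*log2(p/q) + (1-p)*log2((1-p)/(1-q)) = 0.331*log2(0.331/0.882) + 0.669*log2(0.669/0.118) = 1.2066

1.2066 bits


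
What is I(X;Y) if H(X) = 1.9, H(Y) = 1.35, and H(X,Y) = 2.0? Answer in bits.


I(X;Y) = H(X) + H(Y) - H(X,Y) = 1.9 + 1.35 - 2.0 = 1.25

1.25 bits


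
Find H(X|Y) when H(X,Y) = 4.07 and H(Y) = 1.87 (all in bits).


H(X|Y) = H(X,Y) - H(Y) = 4.07 - 1.87 = 2.2

2.2 bits


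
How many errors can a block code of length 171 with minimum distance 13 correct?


Correction capability = floor((d-1)/2) = floor((13-1)/2) = 6

6 errors


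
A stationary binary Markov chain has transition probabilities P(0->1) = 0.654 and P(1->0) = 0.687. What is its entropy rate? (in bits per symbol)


Stationary distribution: pi_0 = p10/(p01+p10) = 0.5123, pi_1 = 0.4877. Entropy rate H' = pi_0*H(p01) + pi_1*H(p10) = 0.5123*0.9304 + 0.4877*0.8966 = 0.9139

0.9139 bits/symbol
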